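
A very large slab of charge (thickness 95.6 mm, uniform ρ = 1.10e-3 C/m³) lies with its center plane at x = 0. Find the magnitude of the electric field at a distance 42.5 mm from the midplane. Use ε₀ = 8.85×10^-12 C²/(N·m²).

5.28×10^6 V/m

By symmetry E is perpendicular to the slab. A Gaussian pillbox from −42.5 mm to +42.5 mm (face area A) lies entirely within the slab.
Q_enc = ρ·(2x)·A and flux = 2EA, so 2EA = 2ρxA/ε₀ ⇒ E = |ρ|x/ε₀.
E = (1.10×10^-3)(0.0425)/(8.85×10^-12) = 5.28×10^6 N/C.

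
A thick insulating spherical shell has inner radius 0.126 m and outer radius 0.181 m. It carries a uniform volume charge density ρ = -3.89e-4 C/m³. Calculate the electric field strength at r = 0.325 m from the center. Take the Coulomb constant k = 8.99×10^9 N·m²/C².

5.45×10^5 N/C

Take a concentric spherical Gaussian surface of radius r = 0.325 m (r > 0.181 m, enclosing the whole shell).
Q_enc = ρ·(4π/3)(b³ − a³) = (-3.89e-4)·(4π/3)·((0.181)³ − (0.126)³) = -6.403×10^-6 C.
Since E is radial and uniform over the Gaussian sphere, Φ = E·4πr² = Q_enc/ε₀.
E = k|Q_enc|/r² = (8.99×10^9)(6.403×10^-6)/(0.325)² = 5.45×10^5 N/C.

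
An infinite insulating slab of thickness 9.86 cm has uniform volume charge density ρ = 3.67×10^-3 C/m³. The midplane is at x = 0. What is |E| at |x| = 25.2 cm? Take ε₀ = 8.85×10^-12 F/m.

The point |x| = 25.2 cm lies outside the slab (half-thickness 0.0493 m). A symmetric pillbox spanning the full slab encloses Q_enc = ρ·d·A.
Flux = 2EA ⇒ E = |ρ|d/(2ε₀), independent of distance outside.
E = (3.67e-3)(0.0986)/(2·8.85×10^-12) = 2.04×10^7 N/C.

E ≈ 2.04e7 V/m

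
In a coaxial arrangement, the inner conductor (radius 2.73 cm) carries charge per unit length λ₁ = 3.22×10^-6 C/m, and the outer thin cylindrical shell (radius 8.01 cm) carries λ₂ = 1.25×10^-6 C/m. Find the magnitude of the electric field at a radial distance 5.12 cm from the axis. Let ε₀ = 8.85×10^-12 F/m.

E ≈ 1.13×10^6 N/C

Coaxial Gaussian cylinder, radius r = 5.12 cm, length L (between the conductors, 2.73 cm < r < 8.01 cm).
The shell at 8.01 cm lies outside the Gaussian surface, so λ_enc = λ₁ = 3.22×10^-6 C/m.
By Gauss's law (flux through the curved wall only), E·2πrL = λ_enc L/ε₀.
E = |λ_enc|/(2πε₀r) = (3.22e-6)/(2π·8.85×10^-12·0.0512) = 1.13×10^6 N/C.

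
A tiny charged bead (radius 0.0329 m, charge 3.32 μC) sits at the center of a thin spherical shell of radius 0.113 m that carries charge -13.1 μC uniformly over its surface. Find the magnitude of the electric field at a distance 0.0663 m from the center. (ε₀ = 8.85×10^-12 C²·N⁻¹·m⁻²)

Use a concentric Gaussian sphere at r = 0.0663 m (between the bodies, 0.0329 m < r < 0.113 m).
The shell at 0.113 m lies outside the Gaussian surface, so Q_enc = 3.32 μC = 3.32e-6 C.
By Gauss's law, ∮E·dA = E·4πr² = Q_enc/ε₀.
E = |Q_enc|/(4πε₀r²) = (3.32e-6)/(4π·8.85×10^-12·(0.0663)²) = 6.79e6 N/C.

E ≈ 6.79e6 N/C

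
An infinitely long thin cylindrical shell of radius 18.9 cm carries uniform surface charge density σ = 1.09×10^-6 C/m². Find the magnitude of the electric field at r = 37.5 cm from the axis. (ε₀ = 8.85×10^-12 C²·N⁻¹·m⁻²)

Choose a coaxial cylinder of radius r = 37.5 cm (arbitrary length L) as the Gaussian surface (r > 18.9 cm).
The whole shell is enclosed: λ_enc = σ·2πR = (1.09×10^-6)·2π·(0.189) = 1.294×10^-6 C/m.
Since E is radial and uniform over the curved surface, Φ = E·2πrL = Q_enc/ε₀ = λ_enc L/ε₀.
E = |λ_enc|/(2πε₀r) = (1.294×10^-6)/(2π·8.85×10^-12·0.375) = 6.21e4 N/C.

E = 6.21×10^4 V/m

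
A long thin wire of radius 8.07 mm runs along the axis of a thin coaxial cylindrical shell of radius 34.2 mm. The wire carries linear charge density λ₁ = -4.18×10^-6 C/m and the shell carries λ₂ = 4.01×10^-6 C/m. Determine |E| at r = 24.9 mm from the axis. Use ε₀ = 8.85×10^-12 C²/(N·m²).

|E| = 3.02×10^6 V/m

Choose a coaxial cylinder of radius r = 24.9 mm (arbitrary length L) as the Gaussian surface (between the conductors, 8.07 mm < r < 34.2 mm).
The shell at 34.2 mm lies outside the Gaussian surface, so λ_enc = λ₁ = -4.18×10^-6 C/m.
By Gauss's law (flux through the curved wall only), E·2πrL = λ_enc L/ε₀.
E = |λ_enc|/(2πε₀r) = (4.18e-6)/(2π·8.85×10^-12·0.0249) = 3.02×10^6 N/C.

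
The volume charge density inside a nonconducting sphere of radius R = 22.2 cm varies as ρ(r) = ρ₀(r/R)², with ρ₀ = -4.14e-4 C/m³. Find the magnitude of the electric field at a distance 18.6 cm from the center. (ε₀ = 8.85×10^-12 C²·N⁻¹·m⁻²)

1.22×10^6 V/m

Use a concentric Gaussian sphere at r = 18.6 cm (r < R).
Integrate the density: Q_enc = 4π ∫₀^r ρ₀(r'/R)^2 r'² dr' = 4πρ₀ r^5/(5·R²) = -4.70×10^-6 C.
Applying ∮E·dA = Q_enc/ε₀ with Φ = E(4πr²):
E = |Q_enc|/(4πε₀r²) = (4.70e-6)/(4π·8.85×10^-12·(0.186)²) = 1.22×10^6 N/C.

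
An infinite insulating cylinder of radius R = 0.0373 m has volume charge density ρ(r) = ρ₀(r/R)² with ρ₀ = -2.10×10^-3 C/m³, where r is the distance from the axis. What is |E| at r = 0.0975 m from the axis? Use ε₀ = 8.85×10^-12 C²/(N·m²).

E = 8.47e5 V/m

Take a coaxial cylindrical Gaussian surface of radius r = 0.0975 m and length L (r > R, full charge per length enclosed).
λ_enc = 2π ∫₀^R ρ₀(r'/R)^2 r' dr' = 2πρ₀R²/4 = -4.589×10^-6 C/m.
Gauss's law: E·2πrL = λ_enc L/ε₀.
E = |λ_enc|/(2πε₀r) = (4.589e-6)/(2π·8.85×10^-12·0.0975) = 8.47×10^5 N/C.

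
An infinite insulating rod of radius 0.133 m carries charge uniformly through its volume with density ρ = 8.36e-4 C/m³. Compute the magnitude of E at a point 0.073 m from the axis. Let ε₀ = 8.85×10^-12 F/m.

Take a coaxial cylindrical Gaussian surface of radius r = 0.073 m and length L (r < R).
Charge inside radius r per length L is ρ·πr²·L, so λ_enc = ρπr² = 1.40×10^-5 C/m.
Gauss's law: E·2πrL = λ_enc L/ε₀.
E = |λ_enc|/(2πε₀r) = (1.40e-5)/(2π·8.85×10^-12·0.073) = 3.45×10^6 N/C.

|E| ≈ 3.45×10^6 V/m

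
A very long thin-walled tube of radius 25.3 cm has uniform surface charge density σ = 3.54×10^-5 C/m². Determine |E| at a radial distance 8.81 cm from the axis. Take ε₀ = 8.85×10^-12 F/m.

Choose a coaxial cylinder of radius r = 8.81 cm (arbitrary length L) as the Gaussian surface (r < 25.3 cm, inside the shell).
All the surface charge lies outside this cylinder: Q_enc = 0, hence E = 0.

E = 0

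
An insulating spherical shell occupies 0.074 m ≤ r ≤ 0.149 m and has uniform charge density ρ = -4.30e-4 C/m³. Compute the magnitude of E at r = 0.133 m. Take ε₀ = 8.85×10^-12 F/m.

Take a concentric spherical Gaussian surface of radius r = 0.133 m (within the shell material, 0.074 m < r < 0.149 m).
Only the shell between 0.074 m and r is enclosed: Q_enc = ρ·(4π/3)(r³ − a³) = (-4.30×10^-4)·(4π/3)·((0.133)³ − (0.074)³) = -3.508e-6 C.
By Gauss's law, ∮E·dA = E·4πr² = Q_enc/ε₀.
E = |Q_enc|/(4πε₀r²) = (3.508e-6)/(4π·8.85×10^-12·(0.133)²) = 1.78e6 N/C.

E = 1.78×10^6 N/C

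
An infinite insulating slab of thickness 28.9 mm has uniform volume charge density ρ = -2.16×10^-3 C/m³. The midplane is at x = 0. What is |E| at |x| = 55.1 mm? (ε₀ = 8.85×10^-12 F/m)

|E| ≈ 3.53×10^6 V/m

The point |x| = 55.1 mm lies outside the slab (half-thickness 0.01445 m). A symmetric pillbox spanning the full slab encloses Q_enc = ρ·d·A.
Flux = 2EA ⇒ E = |ρ|d/(2ε₀), independent of distance outside.
E = (2.16×10^-3)(0.0289)/(2·8.85×10^-12) = 3.53e6 N/C.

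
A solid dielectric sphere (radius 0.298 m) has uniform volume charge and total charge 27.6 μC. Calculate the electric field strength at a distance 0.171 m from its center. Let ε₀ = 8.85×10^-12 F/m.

E = 1.60×10^6 N/C

Take a concentric spherical Gaussian surface of radius r = 0.171 m (r < R).
For a uniform sphere the enclosed fraction is (r/R)³, so Q_enc = (27.6 μC)(0.171/0.298)³ = 5.215×10^-6 C.
Gauss's law: E·4πr² = Q_enc/ε₀.
E = |Q_enc|/(4πε₀r²) = (5.215×10^-6)/(4π·8.85×10^-12·(0.171)²) = 1.60e6 N/C.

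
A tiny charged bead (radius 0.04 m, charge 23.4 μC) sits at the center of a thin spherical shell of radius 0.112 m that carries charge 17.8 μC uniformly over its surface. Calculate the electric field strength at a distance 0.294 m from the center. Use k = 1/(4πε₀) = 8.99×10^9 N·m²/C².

Take a concentric spherical Gaussian surface of radius r = 0.294 m (r > 0.112 m, enclosing both).
Q_enc = (23.4 μC) + (17.8 μC) = 4.12e-5 C.
Gauss's law: E·4πr² = Q_enc/ε₀.
E = k|Q_enc|/r² = (8.99×10^9)(4.12×10^-5)/(0.294)² = 4.29e6 N/C.

|E| ≈ 4.29e6 N/C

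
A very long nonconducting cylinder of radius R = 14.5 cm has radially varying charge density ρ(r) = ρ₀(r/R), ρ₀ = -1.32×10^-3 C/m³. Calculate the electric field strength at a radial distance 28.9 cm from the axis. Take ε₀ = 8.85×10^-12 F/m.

By cylindrical symmetry E is radial; use a coaxial Gaussian cylinder of radius 28.9 cm and length L (r > R, full charge per length enclosed).
λ_enc = 2π ∫₀^R ρ₀(r'/R)^1 r' dr' = 2πρ₀R²/3 = -5.813e-5 C/m.
Applying ∮E·dA = Q_enc/ε₀ with the end caps contributing no flux:
E = |λ_enc|/(2πε₀r) = (5.813e-5)/(2π·8.85×10^-12·0.289) = 3.62e6 N/C.

|E| ≈ 3.62×10^6 N/C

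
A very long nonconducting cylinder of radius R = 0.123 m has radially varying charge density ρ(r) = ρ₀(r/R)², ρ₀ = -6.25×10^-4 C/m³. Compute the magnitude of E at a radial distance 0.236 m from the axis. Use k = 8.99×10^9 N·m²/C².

|E| = 1.13×10^6 N/C

Take a coaxial cylindrical Gaussian surface of radius r = 0.236 m and length L (r > R, full charge per length enclosed).
λ_enc = 2π ∫₀^R ρ₀(r'/R)^2 r' dr' = 2πρ₀R²/4 = -1.485×10^-5 C/m.
By Gauss's law (flux through the curved wall only), E·2πrL = λ_enc L/ε₀.
E = 2k|λ_enc|/r = 2(8.99×10^9)(1.485×10^-5)/(0.236) = 1.13×10^6 N/C.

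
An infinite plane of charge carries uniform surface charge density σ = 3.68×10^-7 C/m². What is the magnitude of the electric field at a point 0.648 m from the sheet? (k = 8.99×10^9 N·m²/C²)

The symmetry is planar: E is normal to the sheet and the same magnitude on both sides. Take a pillbox straddling the sheet with end-cap area A.
Flux Φ = 2EA and Q_enc = σA, so 2EA = σA/ε₀ ⇒ E = |σ|/(2ε₀), independent of distance.
E = 2πk|σ| = 2π(8.99×10^9)(3.68×10^-7) = 2.08e4 N/C.

2.08×10^4 V/m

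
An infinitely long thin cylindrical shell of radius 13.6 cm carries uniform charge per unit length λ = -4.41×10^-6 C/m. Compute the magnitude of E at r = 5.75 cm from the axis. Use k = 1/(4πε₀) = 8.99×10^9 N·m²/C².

By cylindrical symmetry E is radial; use a coaxial Gaussian cylinder of radius 5.75 cm and length L (r < 13.6 cm, inside the shell).
All the surface charge lies outside this cylinder: Q_enc = 0, hence E = 0.

E = 0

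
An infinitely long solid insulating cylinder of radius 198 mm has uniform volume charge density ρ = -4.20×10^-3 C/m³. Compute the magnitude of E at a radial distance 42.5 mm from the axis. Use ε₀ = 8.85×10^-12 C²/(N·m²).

Take a coaxial cylindrical Gaussian surface of radius r = 42.5 mm and length L (r < R).
Charge inside radius r per length L is ρ·πr²·L, so λ_enc = ρπr² = -2.383e-5 C/m.
Gauss's law: E·2πrL = λ_enc L/ε₀.
E = |λ_enc|/(2πε₀r) = (2.383×10^-5)/(2π·8.85×10^-12·0.0425) = 1.01×10^7 N/C.

E ≈ 1.01×10^7 N/C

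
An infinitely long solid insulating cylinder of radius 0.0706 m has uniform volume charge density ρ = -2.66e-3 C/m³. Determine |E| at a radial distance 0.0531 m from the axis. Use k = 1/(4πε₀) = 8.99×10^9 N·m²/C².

E = 7.98×10^6 V/m

Coaxial Gaussian cylinder, radius r = 0.0531 m, length L (r < R).
Enclosed charge per unit length: λ_enc = ρ·πr² = (-2.66×10^-3)π(0.0531)² = -2.356×10^-5 C/m.
By Gauss's law (flux through the curved wall only), E·2πrL = λ_enc L/ε₀.
E = 2k|λ_enc|/r = 2(8.99×10^9)(2.356e-5)/(0.0531) = 7.98×10^6 N/C.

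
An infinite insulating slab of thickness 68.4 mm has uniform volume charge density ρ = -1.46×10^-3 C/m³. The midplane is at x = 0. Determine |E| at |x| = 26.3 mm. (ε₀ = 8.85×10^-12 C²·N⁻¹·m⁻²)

4.34×10^6 N/C

By symmetry E is perpendicular to the slab. A Gaussian pillbox from −26.3 mm to +26.3 mm (face area A) lies entirely within the slab.
Q_enc = ρ·(2x)·A and flux = 2EA, so 2EA = 2ρxA/ε₀ ⇒ E = |ρ|x/ε₀.
E = (1.46×10^-3)(0.0263)/(8.85×10^-12) = 4.34×10^6 N/C.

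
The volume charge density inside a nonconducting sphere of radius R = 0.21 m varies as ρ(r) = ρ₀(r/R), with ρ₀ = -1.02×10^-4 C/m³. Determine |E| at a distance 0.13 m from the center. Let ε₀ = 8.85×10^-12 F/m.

|E| ≈ 2.32×10^5 V/m

Use a concentric Gaussian sphere at r = 0.13 m (r < R).
Q_enc = ∫₀^r ρ(r')·4πr'² dr' = (4πρ₀/R) ∫₀^r r'^3 dr' = 4πρ₀ r^4/(4·R) = -4.358e-7 C.
Gauss's law: E·4πr² = Q_enc/ε₀.
E = |Q_enc|/(4πε₀r²) = (4.358×10^-7)/(4π·8.85×10^-12·(0.13)²) = 2.32e5 N/C.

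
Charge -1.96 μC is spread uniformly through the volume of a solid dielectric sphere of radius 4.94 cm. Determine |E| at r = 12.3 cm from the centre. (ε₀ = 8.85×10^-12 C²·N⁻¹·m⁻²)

|E| = 1.16×10^6 N/C

Use a concentric Gaussian sphere at r = 12.3 cm (r > R, so the entire charge is enclosed).
Q_enc = -1.96 μC = -1.96×10^-6 C.
Gauss's law: E·4πr² = Q_enc/ε₀.
E = |Q_enc|/(4πε₀r²) = (1.96×10^-6)/(4π·8.85×10^-12·(0.123)²) = 1.16e6 N/C.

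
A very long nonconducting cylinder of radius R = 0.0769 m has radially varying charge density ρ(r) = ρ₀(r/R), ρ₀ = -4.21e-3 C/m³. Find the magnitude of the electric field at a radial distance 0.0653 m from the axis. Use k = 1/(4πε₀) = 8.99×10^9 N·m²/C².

8.79e6 N/C

By cylindrical symmetry E is radial; use a coaxial Gaussian cylinder of radius 0.0653 m and length L (r < R).
Integrating ρ over the cross-section to radius r: λ_enc = (2πρ₀/R) ∫₀^r r'^2 dr' = 2πρ₀ r^3/(3·R) = -3.193×10^-5 C/m.
By Gauss's law (flux through the curved wall only), E·2πrL = λ_enc L/ε₀.
E = 2k|λ_enc|/r = 2(8.99×10^9)(3.193×10^-5)/(0.0653) = 8.79×10^6 N/C.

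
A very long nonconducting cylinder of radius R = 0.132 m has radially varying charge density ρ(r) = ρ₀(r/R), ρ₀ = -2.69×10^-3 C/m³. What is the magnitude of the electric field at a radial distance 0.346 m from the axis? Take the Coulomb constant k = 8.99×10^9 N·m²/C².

Choose a coaxial cylinder of radius r = 0.346 m (arbitrary length L) as the Gaussian surface (r > R, full charge per length enclosed).
λ_enc = 2π ∫₀^R ρ₀(r'/R)^1 r' dr' = 2πρ₀R²/3 = -9.817×10^-5 C/m.
Applying ∮E·dA = Q_enc/ε₀ with the end caps contributing no flux:
E = 2k|λ_enc|/r = 2(8.99×10^9)(9.817e-5)/(0.346) = 5.10×10^6 N/C.

E ≈ 5.10e6 N/C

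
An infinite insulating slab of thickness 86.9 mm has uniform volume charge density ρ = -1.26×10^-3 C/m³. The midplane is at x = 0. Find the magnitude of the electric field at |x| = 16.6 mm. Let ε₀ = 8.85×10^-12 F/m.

E = 2.36e6 N/C

By symmetry E is perpendicular to the slab. A Gaussian pillbox from −16.6 mm to +16.6 mm (face area A) lies entirely within the slab.
Q_enc = ρ·(2x)·A and flux = 2EA, so 2EA = 2ρxA/ε₀ ⇒ E = |ρ|x/ε₀.
E = (1.26×10^-3)(0.0166)/(8.85×10^-12) = 2.36×10^6 N/C.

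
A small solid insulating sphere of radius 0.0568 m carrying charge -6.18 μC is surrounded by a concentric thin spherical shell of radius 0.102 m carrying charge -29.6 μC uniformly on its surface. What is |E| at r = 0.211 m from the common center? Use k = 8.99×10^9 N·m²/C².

By spherical symmetry E is radial; choose a Gaussian sphere of radius r = 0.211 m (r > 0.102 m, enclosing both).
Q_enc = (-6.18 μC) + (-29.6 μC) = -3.578e-5 C.
Applying ∮E·dA = Q_enc/ε₀ with Φ = E(4πr²):
E = k|Q_enc|/r² = (8.99×10^9)(3.578×10^-5)/(0.211)² = 7.22×10^6 N/C.

7.22×10^6 N/C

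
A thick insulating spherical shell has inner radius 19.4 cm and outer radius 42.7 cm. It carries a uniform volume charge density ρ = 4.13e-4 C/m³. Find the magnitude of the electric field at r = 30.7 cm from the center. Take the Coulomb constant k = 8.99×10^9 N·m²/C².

|E| ≈ 3.57×10^6 N/C

Symmetry ⇒ E = E(r) r̂. Gaussian sphere of radius r = 30.7 cm (within the shell material, 19.4 cm < r < 42.7 cm).
Enclosed charge is the volume from a to r: Q_enc = (4π/3)ρ(r³ − a³) = 3.742×10^-5 C.
Gauss's law: E·4πr² = Q_enc/ε₀.
E = k|Q_enc|/r² = (8.99×10^9)(3.742×10^-5)/(0.307)² = 3.57e6 N/C.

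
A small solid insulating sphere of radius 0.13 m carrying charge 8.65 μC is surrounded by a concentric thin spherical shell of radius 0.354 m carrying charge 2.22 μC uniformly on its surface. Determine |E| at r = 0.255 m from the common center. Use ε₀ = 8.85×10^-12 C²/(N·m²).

Symmetry ⇒ E = E(r) r̂. Gaussian sphere of radius r = 0.255 m (between the bodies, 0.13 m < r < 0.354 m).
Only the inner charge is enclosed; the outer shell contributes nothing inside itself. Q_enc = 8.65 μC = 8.65×10^-6 C.
Since E is radial and uniform over the Gaussian sphere, Φ = E·4πr² = Q_enc/ε₀.
E = |Q_enc|/(4πε₀r²) = (8.65e-6)/(4π·8.85×10^-12·(0.255)²) = 1.20e6 N/C.

|E| ≈ 1.20e6 N/C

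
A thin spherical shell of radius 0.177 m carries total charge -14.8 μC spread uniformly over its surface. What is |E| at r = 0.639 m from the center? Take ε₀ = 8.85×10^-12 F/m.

Use a concentric Gaussian sphere at r = 0.639 m (r > 0.177 m).
The entire shell is enclosed: Q_enc = -1.48e-5 C.
Applying ∮E·dA = Q_enc/ε₀ with Φ = E(4πr²):
E = |Q_enc|/(4πε₀r²) = (1.48×10^-5)/(4π·8.85×10^-12·(0.639)²) = 3.26×10^5 N/C.

3.26×10^5 N/C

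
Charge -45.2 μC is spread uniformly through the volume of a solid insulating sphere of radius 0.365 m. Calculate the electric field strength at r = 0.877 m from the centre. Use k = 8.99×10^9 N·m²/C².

5.28×10^5 N/C

Take a concentric spherical Gaussian surface of radius r = 0.877 m (r > R, so the entire charge is enclosed).
Q_enc = -45.2 μC = -4.52×10^-5 C.
Since E is radial and uniform over the Gaussian sphere, Φ = E·4πr² = Q_enc/ε₀.
E = k|Q_enc|/r² = (8.99×10^9)(4.52×10^-5)/(0.877)² = 5.28×10^5 N/C.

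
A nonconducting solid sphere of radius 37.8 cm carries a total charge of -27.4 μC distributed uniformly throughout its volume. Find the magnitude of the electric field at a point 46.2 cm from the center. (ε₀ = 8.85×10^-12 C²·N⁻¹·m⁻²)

|E| ≈ 1.15e6 N/C

Take a concentric spherical Gaussian surface of radius r = 46.2 cm (r > R, so the entire charge is enclosed).
Q_enc = -27.4 μC = -2.74e-5 C.
Gauss's law: E·4πr² = Q_enc/ε₀.
E = |Q_enc|/(4πε₀r²) = (2.74×10^-5)/(4π·8.85×10^-12·(0.462)²) = 1.15×10^6 N/C.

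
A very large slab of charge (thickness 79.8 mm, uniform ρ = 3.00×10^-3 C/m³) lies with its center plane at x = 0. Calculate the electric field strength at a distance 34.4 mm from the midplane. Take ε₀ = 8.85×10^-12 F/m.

By symmetry E is perpendicular to the slab. A Gaussian pillbox from −34.4 mm to +34.4 mm (face area A) lies entirely within the slab.
Q_enc = ρ·(2x)·A and flux = 2EA, so 2EA = 2ρxA/ε₀ ⇒ E = |ρ|x/ε₀.
E = (3.00×10^-3)(0.0344)/(8.85×10^-12) = 1.17×10^7 N/C.

E ≈ 1.17×10^7 N/C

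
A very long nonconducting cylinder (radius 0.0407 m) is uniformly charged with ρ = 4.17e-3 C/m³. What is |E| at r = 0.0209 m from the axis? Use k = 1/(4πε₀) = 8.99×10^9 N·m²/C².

Coaxial Gaussian cylinder, radius r = 0.0209 m, length L (r < R).
Enclosed charge per unit length: λ_enc = ρ·πr² = (4.17e-3)π(0.0209)² = 5.722×10^-6 C/m.
Applying ∮E·dA = Q_enc/ε₀ with the end caps contributing no flux:
E = 2k|λ_enc|/r = 2(8.99×10^9)(5.722×10^-6)/(0.0209) = 4.92×10^6 N/C.

E = 4.92×10^6 N/C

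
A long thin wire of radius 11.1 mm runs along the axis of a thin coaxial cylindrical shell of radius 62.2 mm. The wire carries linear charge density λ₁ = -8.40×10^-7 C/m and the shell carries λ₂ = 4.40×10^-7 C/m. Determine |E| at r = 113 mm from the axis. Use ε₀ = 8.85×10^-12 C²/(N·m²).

|E| = 6.37e4 N/C

Coaxial Gaussian cylinder, radius r = 113 mm, length L (r > 62.2 mm, enclosing both).
λ_enc = λ₁ + λ₂ = (-8.40e-7) + (4.40×10^-7) = -4.00×10^-7 C/m.
By Gauss's law (flux through the curved wall only), E·2πrL = λ_enc L/ε₀.
E = |λ_enc|/(2πε₀r) = (4.00×10^-7)/(2π·8.85×10^-12·0.113) = 6.37×10^4 N/C.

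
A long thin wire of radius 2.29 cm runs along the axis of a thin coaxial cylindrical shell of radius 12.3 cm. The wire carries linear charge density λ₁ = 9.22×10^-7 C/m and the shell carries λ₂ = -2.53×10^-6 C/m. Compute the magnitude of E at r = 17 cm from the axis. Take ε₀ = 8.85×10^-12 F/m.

Choose a coaxial cylinder of radius r = 17 cm (arbitrary length L) as the Gaussian surface (r > 12.3 cm, enclosing both).
λ_enc = λ₁ + λ₂ = (9.22×10^-7) + (-2.53×10^-6) = -1.608×10^-6 C/m.
Applying ∮E·dA = Q_enc/ε₀ with the end caps contributing no flux:
E = |λ_enc|/(2πε₀r) = (1.608×10^-6)/(2π·8.85×10^-12·0.17) = 1.70×10^5 N/C.

|E| ≈ 1.70e5 N/C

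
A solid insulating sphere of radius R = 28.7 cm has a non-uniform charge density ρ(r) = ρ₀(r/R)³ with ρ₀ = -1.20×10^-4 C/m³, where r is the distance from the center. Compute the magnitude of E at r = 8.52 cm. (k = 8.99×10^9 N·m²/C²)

5.04e3 V/m

Take a concentric spherical Gaussian surface of radius r = 8.52 cm (r < R).
Q_enc = ∫₀^r ρ(r')·4πr'² dr' = (4πρ₀/R³) ∫₀^r r'^5 dr' = 4πρ₀ r^6/(6·R³) = -4.067×10^-9 C.
By Gauss's law, ∮E·dA = E·4πr² = Q_enc/ε₀.
E = k|Q_enc|/r² = (8.99×10^9)(4.067×10^-9)/(0.0852)² = 5.04e3 N/C.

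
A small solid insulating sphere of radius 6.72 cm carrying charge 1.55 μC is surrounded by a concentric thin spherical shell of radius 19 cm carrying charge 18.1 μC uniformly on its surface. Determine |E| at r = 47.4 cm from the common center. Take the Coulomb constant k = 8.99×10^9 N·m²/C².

E ≈ 7.86×10^5 N/C

Take a concentric spherical Gaussian surface of radius r = 47.4 cm (r > 19 cm, enclosing both).
Q_enc = (1.55 μC) + (18.1 μC) = 1.965×10^-5 C.
By Gauss's law, ∮E·dA = E·4πr² = Q_enc/ε₀.
E = k|Q_enc|/r² = (8.99×10^9)(1.965×10^-5)/(0.474)² = 7.86×10^5 N/C.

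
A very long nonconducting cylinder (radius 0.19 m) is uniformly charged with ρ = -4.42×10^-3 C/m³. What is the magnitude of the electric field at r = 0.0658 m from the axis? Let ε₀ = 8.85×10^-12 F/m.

|E| ≈ 1.64×10^7 N/C

Choose a coaxial cylinder of radius r = 0.0658 m (arbitrary length L) as the Gaussian surface (r < R).
Charge inside radius r per length L is ρ·πr²·L, so λ_enc = ρπr² = -6.012e-5 C/m.
Applying ∮E·dA = Q_enc/ε₀ with the end caps contributing no flux:
E = |λ_enc|/(2πε₀r) = (6.012×10^-5)/(2π·8.85×10^-12·0.0658) = 1.64×10^7 N/C.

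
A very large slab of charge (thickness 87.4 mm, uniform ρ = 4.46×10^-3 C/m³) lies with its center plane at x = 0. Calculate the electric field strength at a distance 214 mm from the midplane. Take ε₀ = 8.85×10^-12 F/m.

E = 2.20×10^7 N/C

The point |x| = 214 mm lies outside the slab (half-thickness 0.0437 m). A symmetric pillbox spanning the full slab encloses Q_enc = ρ·d·A.
Flux = 2EA ⇒ E = |ρ|d/(2ε₀), independent of distance outside.
E = (4.46×10^-3)(0.0874)/(2·8.85×10^-12) = 2.20×10^7 N/C.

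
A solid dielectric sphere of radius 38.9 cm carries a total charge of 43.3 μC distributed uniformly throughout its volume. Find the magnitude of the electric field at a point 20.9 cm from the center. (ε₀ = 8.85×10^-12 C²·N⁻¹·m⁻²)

E ≈ 1.38×10^6 N/C

By spherical symmetry E is radial; choose a Gaussian sphere of radius r = 20.9 cm (r < R).
For a uniform sphere the enclosed fraction is (r/R)³, so Q_enc = (43.3 μC)(0.209/0.389)³ = 6.715×10^-6 C.
By Gauss's law, ∮E·dA = E·4πr² = Q_enc/ε₀.
E = |Q_enc|/(4πε₀r²) = (6.715×10^-6)/(4π·8.85×10^-12·(0.209)²) = 1.38×10^6 N/C.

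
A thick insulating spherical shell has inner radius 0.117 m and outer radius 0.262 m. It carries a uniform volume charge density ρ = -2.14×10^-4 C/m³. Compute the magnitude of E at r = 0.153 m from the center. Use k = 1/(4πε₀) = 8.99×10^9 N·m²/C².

Symmetry ⇒ E = E(r) r̂. Gaussian sphere of radius r = 0.153 m (within the shell material, 0.117 m < r < 0.262 m).
Only the shell between 0.117 m and r is enclosed: Q_enc = ρ·(4π/3)(r³ − a³) = (-2.14e-4)·(4π/3)·((0.153)³ − (0.117)³) = -1.775×10^-6 C.
Since E is radial and uniform over the Gaussian sphere, Φ = E·4πr² = Q_enc/ε₀.
E = k|Q_enc|/r² = (8.99×10^9)(1.775e-6)/(0.153)² = 6.82×10^5 N/C.

E ≈ 6.82×10^5 N/C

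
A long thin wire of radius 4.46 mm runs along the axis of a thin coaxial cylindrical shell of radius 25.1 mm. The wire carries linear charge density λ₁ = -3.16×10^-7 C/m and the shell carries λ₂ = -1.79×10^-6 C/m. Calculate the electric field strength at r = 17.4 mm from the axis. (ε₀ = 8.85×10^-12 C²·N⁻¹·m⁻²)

|E| = 3.27e5 N/C

Take a coaxial cylindrical Gaussian surface of radius r = 17.4 mm and length L (between the conductors, 4.46 mm < r < 25.1 mm).
Only the inner wire is enclosed; the outer shell contributes nothing inside itself. λ_enc = λ₁ = -3.16×10^-7 C/m.
Gauss's law: E·2πrL = λ_enc L/ε₀.
E = |λ_enc|/(2πε₀r) = (3.16e-7)/(2π·8.85×10^-12·0.0174) = 3.27×10^5 N/C.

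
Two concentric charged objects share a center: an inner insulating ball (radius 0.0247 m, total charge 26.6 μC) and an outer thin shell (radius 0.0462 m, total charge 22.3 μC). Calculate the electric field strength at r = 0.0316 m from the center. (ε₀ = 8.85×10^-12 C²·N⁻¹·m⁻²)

|E| ≈ 2.40e8 N/C

Use a concentric Gaussian sphere at r = 0.0316 m (between the bodies, 0.0247 m < r < 0.0462 m).
Only the inner charge is enclosed; the outer shell contributes nothing inside itself. Q_enc = 26.6 μC = 2.66×10^-5 C.
Gauss's law: E·4πr² = Q_enc/ε₀.
E = |Q_enc|/(4πε₀r²) = (2.66×10^-5)/(4π·8.85×10^-12·(0.0316)²) = 2.40e8 N/C.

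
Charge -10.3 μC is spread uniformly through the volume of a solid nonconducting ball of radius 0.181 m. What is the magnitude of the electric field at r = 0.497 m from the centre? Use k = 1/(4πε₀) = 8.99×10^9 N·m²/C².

|E| ≈ 3.75×10^5 N/C

Use a concentric Gaussian sphere at r = 0.497 m (r > R, so the entire charge is enclosed).
Q_enc = -10.3 μC = -1.03e-5 C.
By Gauss's law, ∮E·dA = E·4πr² = Q_enc/ε₀.
E = k|Q_enc|/r² = (8.99×10^9)(1.03×10^-5)/(0.497)² = 3.75e5 N/C.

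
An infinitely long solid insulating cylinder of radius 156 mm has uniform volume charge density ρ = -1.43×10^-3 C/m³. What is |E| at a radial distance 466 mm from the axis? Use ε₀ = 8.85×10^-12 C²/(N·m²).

By cylindrical symmetry E is radial; use a coaxial Gaussian cylinder of radius 466 mm and length L (r > 156 mm, full cross-section enclosed).
λ_enc = ρ·πR² = (-1.43×10^-3)π(0.156)² = -1.093×10^-4 C/m.
Since E is radial and uniform over the curved surface, Φ = E·2πrL = Q_enc/ε₀ = λ_enc L/ε₀.
E = |λ_enc|/(2πε₀r) = (1.093e-4)/(2π·8.85×10^-12·0.466) = 4.22e6 N/C.

E = 4.22×10^6 V/m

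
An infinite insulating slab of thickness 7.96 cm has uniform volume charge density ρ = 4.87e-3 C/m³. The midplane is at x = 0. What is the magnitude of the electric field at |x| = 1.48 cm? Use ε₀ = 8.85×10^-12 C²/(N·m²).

By symmetry E is perpendicular to the slab. A Gaussian pillbox from −1.48 cm to +1.48 cm (face area A) lies entirely within the slab.
Q_enc = ρ·(2x)·A and flux = 2EA, so 2EA = 2ρxA/ε₀ ⇒ E = |ρ|x/ε₀.
E = (4.87×10^-3)(0.0148)/(8.85×10^-12) = 8.14e6 N/C.

E = 8.14e6 N/C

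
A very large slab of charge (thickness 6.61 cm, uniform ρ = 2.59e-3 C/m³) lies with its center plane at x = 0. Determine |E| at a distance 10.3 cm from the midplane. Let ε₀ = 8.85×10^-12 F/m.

|E| = 9.67×10^6 N/C

The point |x| = 10.3 cm lies outside the slab (half-thickness 0.03305 m). A symmetric pillbox spanning the full slab encloses Q_enc = ρ·d·A.
Flux = 2EA ⇒ E = |ρ|d/(2ε₀), independent of distance outside.
E = (2.59e-3)(0.0661)/(2·8.85×10^-12) = 9.67×10^6 N/C.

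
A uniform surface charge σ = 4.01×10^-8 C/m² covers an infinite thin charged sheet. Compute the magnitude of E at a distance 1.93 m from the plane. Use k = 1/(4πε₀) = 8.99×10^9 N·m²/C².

2.27×10^3 V/m

Choose a cylindrical pillbox piercing the sheet, end faces (area A) parallel to it.
Only the two end caps contribute flux: Φ = 2EA. With Q_enc = σA, Gauss's law gives E = |σ|/(2ε₀).
E = 2πk|σ| = 2π(8.99×10^9)(4.01×10^-8) = 2.27×10^3 N/C.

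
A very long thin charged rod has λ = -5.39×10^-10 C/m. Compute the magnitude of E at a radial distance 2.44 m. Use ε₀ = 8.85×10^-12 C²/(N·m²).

By cylindrical symmetry E is radial; use a coaxial Gaussian cylinder of radius 2.44 m and length L.
Q_enc = λL, so λ_enc = -5.39×10^-10 C/m.
Applying ∮E·dA = Q_enc/ε₀ with the end caps contributing no flux:
E = |λ_enc|/(2πε₀r) = (5.39e-10)/(2π·8.85×10^-12·2.44) = 3.97 N/C.

E = 3.97 N/C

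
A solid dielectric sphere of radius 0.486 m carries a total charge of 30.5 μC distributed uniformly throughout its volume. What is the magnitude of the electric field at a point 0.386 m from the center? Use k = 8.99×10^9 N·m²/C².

Use a concentric Gaussian sphere at r = 0.386 m (r < R).
Only the charge within r is enclosed: Q_enc = Q·(r/R)³ = (30.5 μC)·(0.386 m/0.486 m)³ = 1.528×10^-5 C.
By Gauss's law, ∮E·dA = E·4πr² = Q_enc/ε₀.
E = k|Q_enc|/r² = (8.99×10^9)(1.528×10^-5)/(0.386)² = 9.22×10^5 N/C.

9.22e5 N/C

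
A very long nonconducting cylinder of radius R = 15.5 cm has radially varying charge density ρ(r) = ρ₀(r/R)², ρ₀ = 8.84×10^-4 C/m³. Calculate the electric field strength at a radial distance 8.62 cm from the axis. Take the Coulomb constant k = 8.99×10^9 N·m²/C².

E = 6.66×10^5 V/m

Choose a coaxial cylinder of radius r = 8.62 cm (arbitrary length L) as the Gaussian surface (r < R).
Integrating ρ over the cross-section to radius r: λ_enc = (2πρ₀/R²) ∫₀^r r'^3 dr' = 2πρ₀ r^4/(4·R²) = 3.191×10^-6 C/m.
By Gauss's law (flux through the curved wall only), E·2πrL = λ_enc L/ε₀.
E = 2k|λ_enc|/r = 2(8.99×10^9)(3.191×10^-6)/(0.0862) = 6.66×10^5 N/C.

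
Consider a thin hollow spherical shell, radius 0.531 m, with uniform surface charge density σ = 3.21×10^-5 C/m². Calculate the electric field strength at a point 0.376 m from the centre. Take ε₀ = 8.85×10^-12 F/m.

Symmetry ⇒ E = E(r) r̂. Gaussian sphere of radius r = 0.376 m (inside the shell, r < 0.531 m).
No charge lies within this surface, so Q_enc = 0 and Gauss's law gives E·4πr² = 0 ⇒ E = 0.

E = 0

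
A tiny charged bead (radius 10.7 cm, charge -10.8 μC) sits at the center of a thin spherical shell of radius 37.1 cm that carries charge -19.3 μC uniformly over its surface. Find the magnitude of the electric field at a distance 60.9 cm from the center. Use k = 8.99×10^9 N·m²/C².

|E| = 7.30×10^5 V/m

Symmetry ⇒ E = E(r) r̂. Gaussian sphere of radius r = 60.9 cm (r > 37.1 cm, enclosing both).
Q_enc = (-10.8 μC) + (-19.3 μC) = -3.01×10^-5 C.
By Gauss's law, ∮E·dA = E·4πr² = Q_enc/ε₀.
E = k|Q_enc|/r² = (8.99×10^9)(3.01×10^-5)/(0.609)² = 7.30e5 N/C.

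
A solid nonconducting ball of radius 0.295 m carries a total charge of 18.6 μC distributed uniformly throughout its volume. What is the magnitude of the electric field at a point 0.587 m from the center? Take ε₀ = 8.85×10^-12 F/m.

By spherical symmetry E is radial; choose a Gaussian sphere of radius r = 0.587 m (r > R, so the entire charge is enclosed).
Q_enc = 18.6 μC = 1.86e-5 C.
Since E is radial and uniform over the Gaussian sphere, Φ = E·4πr² = Q_enc/ε₀.
E = |Q_enc|/(4πε₀r²) = (1.86e-5)/(4π·8.85×10^-12·(0.587)²) = 4.85×10^5 N/C.

4.85×10^5 N/C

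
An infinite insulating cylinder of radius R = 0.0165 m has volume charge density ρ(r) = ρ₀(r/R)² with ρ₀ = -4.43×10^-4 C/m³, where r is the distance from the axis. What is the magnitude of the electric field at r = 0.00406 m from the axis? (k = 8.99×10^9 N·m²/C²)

E ≈ 3.08×10^3 V/m

Coaxial Gaussian cylinder, radius r = 0.00406 m, length L (r < R).
λ_enc = ∫₀^r ρ(r')·2πr' dr' = (2πρ₀/R²)·r^4/4 = -6.945×10^-10 C/m.
Since E is radial and uniform over the curved surface, Φ = E·2πrL = Q_enc/ε₀ = λ_enc L/ε₀.
E = 2k|λ_enc|/r = 2(8.99×10^9)(6.945×10^-10)/(0.00406) = 3.08×10^3 N/C.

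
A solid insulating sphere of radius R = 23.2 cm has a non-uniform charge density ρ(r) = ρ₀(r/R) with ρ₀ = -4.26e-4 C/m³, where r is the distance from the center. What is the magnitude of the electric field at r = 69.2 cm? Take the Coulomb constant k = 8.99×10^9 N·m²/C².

By spherical symmetry E is radial; choose a Gaussian sphere of radius r = 69.2 cm (r > R, all charge enclosed).
Q_enc = 4π ∫₀^R ρ₀(r'/R)^1 r'² dr' = 4πρ₀R³/4 = -1.671e-5 C.
Since E is radial and uniform over the Gaussian sphere, Φ = E·4πr² = Q_enc/ε₀.
E = k|Q_enc|/r² = (8.99×10^9)(1.671e-5)/(0.692)² = 3.14×10^5 N/C.

E ≈ 3.14e5 N/C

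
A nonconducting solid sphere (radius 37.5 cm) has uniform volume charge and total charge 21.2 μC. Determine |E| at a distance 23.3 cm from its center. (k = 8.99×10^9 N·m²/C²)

E ≈ 8.42×10^5 N/C

By spherical symmetry E is radial; choose a Gaussian sphere of radius r = 23.3 cm (r < R).
For a uniform sphere the enclosed fraction is (r/R)³, so Q_enc = (21.2 μC)(0.233/0.375)³ = 5.085×10^-6 C.
Applying ∮E·dA = Q_enc/ε₀ with Φ = E(4πr²):
E = k|Q_enc|/r² = (8.99×10^9)(5.085×10^-6)/(0.233)² = 8.42e5 N/C.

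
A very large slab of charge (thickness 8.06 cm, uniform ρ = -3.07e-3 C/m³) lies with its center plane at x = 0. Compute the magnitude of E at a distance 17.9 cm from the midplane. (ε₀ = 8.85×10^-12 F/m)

The point |x| = 17.9 cm lies outside the slab (half-thickness 0.0403 m). A symmetric pillbox spanning the full slab encloses Q_enc = ρ·d·A.
Flux = 2EA ⇒ E = |ρ|d/(2ε₀), independent of distance outside.
E = (3.07×10^-3)(0.0806)/(2·8.85×10^-12) = 1.40×10^7 N/C.

E = 1.40e7 N/C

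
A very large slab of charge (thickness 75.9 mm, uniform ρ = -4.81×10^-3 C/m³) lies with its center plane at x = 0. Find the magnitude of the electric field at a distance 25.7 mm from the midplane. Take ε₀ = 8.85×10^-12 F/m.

E = 1.40×10^7 N/C

By symmetry E is perpendicular to the slab. A Gaussian pillbox from −25.7 mm to +25.7 mm (face area A) lies entirely within the slab.
Q_enc = ρ·(2x)·A and flux = 2EA, so 2EA = 2ρxA/ε₀ ⇒ E = |ρ|x/ε₀.
E = (4.81×10^-3)(0.0257)/(8.85×10^-12) = 1.40×10^7 N/C.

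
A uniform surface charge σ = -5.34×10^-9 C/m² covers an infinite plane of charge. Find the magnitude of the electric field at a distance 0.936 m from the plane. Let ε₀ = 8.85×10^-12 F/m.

302 V/m

Choose a cylindrical pillbox piercing the sheet, end faces (area A) parallel to it.
Flux Φ = 2EA and Q_enc = σA, so 2EA = σA/ε₀ ⇒ E = |σ|/(2ε₀), independent of distance.
E = |σ|/(2ε₀) = (5.34e-9)/(2·8.85×10^-12) = 302 N/C.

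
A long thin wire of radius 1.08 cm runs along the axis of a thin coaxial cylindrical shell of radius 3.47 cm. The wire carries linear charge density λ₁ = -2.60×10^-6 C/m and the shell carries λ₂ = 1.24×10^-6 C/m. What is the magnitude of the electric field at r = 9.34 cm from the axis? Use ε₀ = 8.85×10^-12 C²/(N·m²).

Coaxial Gaussian cylinder, radius r = 9.34 cm, length L (r > 3.47 cm, enclosing both).
λ_enc = λ₁ + λ₂ = (-2.60×10^-6) + (1.24e-6) = -1.36×10^-6 C/m.
Since E is radial and uniform over the curved surface, Φ = E·2πrL = Q_enc/ε₀ = λ_enc L/ε₀.
E = |λ_enc|/(2πε₀r) = (1.36×10^-6)/(2π·8.85×10^-12·0.0934) = 2.62×10^5 N/C.

E = 2.62×10^5 N/C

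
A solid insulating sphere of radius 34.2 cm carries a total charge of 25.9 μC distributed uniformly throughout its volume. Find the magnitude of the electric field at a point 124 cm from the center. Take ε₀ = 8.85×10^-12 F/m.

E ≈ 1.51×10^5 N/C

Use a concentric Gaussian sphere at r = 124 cm (r > R, so the entire charge is enclosed).
Q_enc = 25.9 μC = 2.59e-5 C.
By Gauss's law, ∮E·dA = E·4πr² = Q_enc/ε₀.
E = |Q_enc|/(4πε₀r²) = (2.59×10^-5)/(4π·8.85×10^-12·(1.24)²) = 1.51×10^5 N/C.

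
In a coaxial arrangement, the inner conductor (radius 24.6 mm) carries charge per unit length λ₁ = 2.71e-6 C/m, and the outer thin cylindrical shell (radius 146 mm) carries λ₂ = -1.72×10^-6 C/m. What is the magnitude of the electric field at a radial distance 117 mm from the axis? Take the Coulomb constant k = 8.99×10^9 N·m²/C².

Choose a coaxial cylinder of radius r = 117 mm (arbitrary length L) as the Gaussian surface (between the conductors, 24.6 mm < r < 146 mm).
Only the inner wire is enclosed; the outer shell contributes nothing inside itself. λ_enc = λ₁ = 2.71×10^-6 C/m.
Since E is radial and uniform over the curved surface, Φ = E·2πrL = Q_enc/ε₀ = λ_enc L/ε₀.
E = 2k|λ_enc|/r = 2(8.99×10^9)(2.71×10^-6)/(0.117) = 4.16×10^5 N/C.

E = 4.16e5 V/m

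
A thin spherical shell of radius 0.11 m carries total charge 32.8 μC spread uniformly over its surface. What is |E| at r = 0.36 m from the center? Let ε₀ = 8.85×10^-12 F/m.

E ≈ 2.28×10^6 N/C

By spherical symmetry E is radial; choose a Gaussian sphere of radius r = 0.36 m (r > 0.11 m).
The entire shell is enclosed: Q_enc = 3.28×10^-5 C.
Gauss's law: E·4πr² = Q_enc/ε₀.
E = |Q_enc|/(4πε₀r²) = (3.28×10^-5)/(4π·8.85×10^-12·(0.36)²) = 2.28e6 N/C.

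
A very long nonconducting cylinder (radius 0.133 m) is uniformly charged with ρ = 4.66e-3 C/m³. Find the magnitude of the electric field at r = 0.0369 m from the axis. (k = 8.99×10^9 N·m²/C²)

Choose a coaxial cylinder of radius r = 0.0369 m (arbitrary length L) as the Gaussian surface (r < R).
Enclosed charge per unit length: λ_enc = ρ·πr² = (4.66×10^-3)π(0.0369)² = 1.993e-5 C/m.
Since E is radial and uniform over the curved surface, Φ = E·2πrL = Q_enc/ε₀ = λ_enc L/ε₀.
E = 2k|λ_enc|/r = 2(8.99×10^9)(1.993×10^-5)/(0.0369) = 9.71×10^6 N/C.

|E| = 9.71×10^6 N/C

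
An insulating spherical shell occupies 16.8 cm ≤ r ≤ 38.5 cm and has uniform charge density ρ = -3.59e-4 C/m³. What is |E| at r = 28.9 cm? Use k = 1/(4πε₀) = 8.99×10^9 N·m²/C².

|E| ≈ 3.14×10^6 N/C

By spherical symmetry E is radial; choose a Gaussian sphere of radius r = 28.9 cm (within the shell material, 16.8 cm < r < 38.5 cm).
Enclosed charge is the volume from a to r: Q_enc = (4π/3)ρ(r³ − a³) = -2.917e-5 C.
Since E is radial and uniform over the Gaussian sphere, Φ = E·4πr² = Q_enc/ε₀.
E = k|Q_enc|/r² = (8.99×10^9)(2.917e-5)/(0.289)² = 3.14×10^6 N/C.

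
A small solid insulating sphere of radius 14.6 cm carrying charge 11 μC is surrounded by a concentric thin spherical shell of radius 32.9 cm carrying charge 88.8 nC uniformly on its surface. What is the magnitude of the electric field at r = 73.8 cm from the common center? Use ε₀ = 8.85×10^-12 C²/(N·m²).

E ≈ 1.83e5 N/C

Take a concentric spherical Gaussian surface of radius r = 73.8 cm (r > 32.9 cm, enclosing both).
Q_enc = (11 μC) + (88.8 nC) = 1.109×10^-5 C.
By Gauss's law, ∮E·dA = E·4πr² = Q_enc/ε₀.
E = |Q_enc|/(4πε₀r²) = (1.109×10^-5)/(4π·8.85×10^-12·(0.738)²) = 1.83×10^5 N/C.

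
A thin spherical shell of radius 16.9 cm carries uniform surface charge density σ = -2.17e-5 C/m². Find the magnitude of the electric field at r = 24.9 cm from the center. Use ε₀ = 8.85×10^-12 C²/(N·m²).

Use a concentric Gaussian sphere at r = 24.9 cm (r > 16.9 cm).
The entire shell is enclosed: Q_enc = σ·4πR² = (-2.17×10^-5)·4π·(0.169)² = -7.788×10^-6 C.
Applying ∮E·dA = Q_enc/ε₀ with Φ = E(4πr²):
E = |Q_enc|/(4πε₀r²) = (7.788e-6)/(4π·8.85×10^-12·(0.249)²) = 1.13×10^6 N/C.

|E| ≈ 1.13e6 N/C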